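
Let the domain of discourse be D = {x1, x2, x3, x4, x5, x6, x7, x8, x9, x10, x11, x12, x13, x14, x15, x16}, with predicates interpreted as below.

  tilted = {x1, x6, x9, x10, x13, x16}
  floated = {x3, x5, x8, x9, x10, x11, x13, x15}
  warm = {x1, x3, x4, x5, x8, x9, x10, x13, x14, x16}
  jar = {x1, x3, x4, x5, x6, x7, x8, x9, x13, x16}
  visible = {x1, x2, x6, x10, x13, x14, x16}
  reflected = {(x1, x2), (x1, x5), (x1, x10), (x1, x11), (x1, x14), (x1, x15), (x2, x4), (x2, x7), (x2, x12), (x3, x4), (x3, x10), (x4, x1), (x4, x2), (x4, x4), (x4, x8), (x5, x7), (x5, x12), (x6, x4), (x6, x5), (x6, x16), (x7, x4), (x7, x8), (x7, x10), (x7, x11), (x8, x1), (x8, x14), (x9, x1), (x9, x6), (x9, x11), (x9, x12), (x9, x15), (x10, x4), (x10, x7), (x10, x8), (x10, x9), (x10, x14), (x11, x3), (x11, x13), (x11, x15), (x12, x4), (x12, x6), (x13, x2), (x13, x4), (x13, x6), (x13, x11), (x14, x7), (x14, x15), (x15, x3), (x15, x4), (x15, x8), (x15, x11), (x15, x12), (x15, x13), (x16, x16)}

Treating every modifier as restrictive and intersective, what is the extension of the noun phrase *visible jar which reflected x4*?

{x6, x13}

⟦which reflected x4⟧ = {x : ⟨x, x4⟩ ∈ ⟦reflected⟧} = {x2, x3, x4, x6, x7, x10, x12, x13, x15}
⟦jar⟧ = {x1, x3, x4, x5, x6, x7, x8, x9, x13, x16}
… ∩ ⟦which reflected x4⟧ = {x1, x3, x4, x5, x6, x7, x8, x9, x13, x16} ∩ {x2, x3, x4, x6, x7, x10, x12, x13, x15} = {x3, x4, x6, x7, x13}
… ∩ ⟦visible⟧ = {x3, x4, x6, x7, x13} ∩ {x1, x2, x6, x10, x13, x14, x16} = {x6, x13}
So ⟦visible jar which reflected x4⟧ = {x6, x13}.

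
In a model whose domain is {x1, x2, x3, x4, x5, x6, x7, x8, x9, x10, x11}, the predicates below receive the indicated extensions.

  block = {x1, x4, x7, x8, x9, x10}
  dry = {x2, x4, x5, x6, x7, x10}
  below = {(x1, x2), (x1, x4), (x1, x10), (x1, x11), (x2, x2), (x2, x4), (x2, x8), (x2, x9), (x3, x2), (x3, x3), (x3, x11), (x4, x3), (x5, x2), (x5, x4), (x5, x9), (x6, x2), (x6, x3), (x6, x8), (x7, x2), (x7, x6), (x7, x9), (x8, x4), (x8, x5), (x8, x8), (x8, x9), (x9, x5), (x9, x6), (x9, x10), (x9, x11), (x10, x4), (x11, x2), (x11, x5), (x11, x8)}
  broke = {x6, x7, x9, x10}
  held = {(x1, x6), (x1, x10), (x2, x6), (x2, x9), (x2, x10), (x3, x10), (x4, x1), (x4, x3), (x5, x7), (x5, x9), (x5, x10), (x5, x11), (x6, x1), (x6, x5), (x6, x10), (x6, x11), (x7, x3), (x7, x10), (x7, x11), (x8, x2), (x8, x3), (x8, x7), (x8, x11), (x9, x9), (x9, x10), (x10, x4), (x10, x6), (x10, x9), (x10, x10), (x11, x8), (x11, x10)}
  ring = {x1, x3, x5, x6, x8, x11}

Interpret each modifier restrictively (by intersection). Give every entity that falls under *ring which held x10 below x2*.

⟦which held x10⟧ = {x : ⟨x, x10⟩ ∈ ⟦held⟧} = {x1, x2, x3, x5, x6, x7, x9, x10, x11}
⟦below x2⟧ = {x : ⟨x, x2⟩ ∈ ⟦below⟧} = {x1, x2, x3, x5, x6, x7, x11}
⟦ring⟧ = {x1, x3, x5, x6, x8, x11}
… ∩ ⟦which held x10⟧ = {x1, x3, x5, x6, x8, x11} ∩ {x1, x2, x3, x5, x6, x7, x9, x10, x11} = {x1, x3, x5, x6, x11}
… ∩ ⟦below x2⟧ = {x1, x3, x5, x6, x11} ∩ {x1, x2, x3, x5, x6, x7, x11} = {x1, x3, x5, x6, x11}
So ⟦ring which held x10 below x2⟧ = {x1, x3, x5, x6, x11}.

{x1, x3, x5, x6, x11}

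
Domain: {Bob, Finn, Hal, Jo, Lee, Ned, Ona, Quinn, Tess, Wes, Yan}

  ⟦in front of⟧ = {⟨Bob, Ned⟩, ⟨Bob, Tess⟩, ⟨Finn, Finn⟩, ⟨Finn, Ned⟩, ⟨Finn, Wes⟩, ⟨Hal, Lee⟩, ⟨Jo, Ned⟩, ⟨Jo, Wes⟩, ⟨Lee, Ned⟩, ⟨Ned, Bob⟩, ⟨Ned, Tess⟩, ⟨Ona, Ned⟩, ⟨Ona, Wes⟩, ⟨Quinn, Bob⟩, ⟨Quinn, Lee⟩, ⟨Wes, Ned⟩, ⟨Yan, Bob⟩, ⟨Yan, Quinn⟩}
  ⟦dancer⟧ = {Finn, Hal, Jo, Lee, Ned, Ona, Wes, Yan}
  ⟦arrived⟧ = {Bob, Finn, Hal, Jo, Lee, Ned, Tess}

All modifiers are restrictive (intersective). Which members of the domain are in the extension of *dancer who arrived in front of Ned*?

⟦who arrived⟧ = ⟦arrived⟧ = {Bob, Finn, Hal, Jo, Lee, Ned, Tess}
⟦in front of Ned⟧ = {x : ⟨x, Ned⟩ ∈ ⟦in front of⟧} = {Bob, Finn, Jo, Lee, Ona, Wes}
⟦dancer⟧ = {Finn, Hal, Jo, Lee, Ned, Ona, Wes, Yan}
… ∩ ⟦who arrived⟧ = {Finn, Hal, Jo, Lee, Ned, Ona, Wes, Yan} ∩ {Bob, Finn, Hal, Jo, Lee, Ned, Tess} = {Finn, Hal, Jo, Lee, Ned}
… ∩ ⟦in front of Ned⟧ = {Finn, Hal, Jo, Lee, Ned} ∩ {Bob, Finn, Jo, Lee, Ona, Wes} = {Finn, Jo, Lee}
So ⟦dancer who arrived in front of Ned⟧ = {Finn, Jo, Lee}.

{Finn, Jo, Lee}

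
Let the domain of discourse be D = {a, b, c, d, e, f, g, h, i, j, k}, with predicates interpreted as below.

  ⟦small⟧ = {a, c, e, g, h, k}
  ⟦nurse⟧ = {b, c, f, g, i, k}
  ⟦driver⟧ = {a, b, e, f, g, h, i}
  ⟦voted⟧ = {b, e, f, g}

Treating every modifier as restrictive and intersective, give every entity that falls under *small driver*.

{a, e, g, h}

⟦driver⟧ = {a, b, e, f, g, h, i}
… ∩ ⟦small⟧ = {a, b, e, f, g, h, i} ∩ {a, c, e, g, h, k} = {a, e, g, h}
So ⟦small driver⟧ = {a, e, g, h}.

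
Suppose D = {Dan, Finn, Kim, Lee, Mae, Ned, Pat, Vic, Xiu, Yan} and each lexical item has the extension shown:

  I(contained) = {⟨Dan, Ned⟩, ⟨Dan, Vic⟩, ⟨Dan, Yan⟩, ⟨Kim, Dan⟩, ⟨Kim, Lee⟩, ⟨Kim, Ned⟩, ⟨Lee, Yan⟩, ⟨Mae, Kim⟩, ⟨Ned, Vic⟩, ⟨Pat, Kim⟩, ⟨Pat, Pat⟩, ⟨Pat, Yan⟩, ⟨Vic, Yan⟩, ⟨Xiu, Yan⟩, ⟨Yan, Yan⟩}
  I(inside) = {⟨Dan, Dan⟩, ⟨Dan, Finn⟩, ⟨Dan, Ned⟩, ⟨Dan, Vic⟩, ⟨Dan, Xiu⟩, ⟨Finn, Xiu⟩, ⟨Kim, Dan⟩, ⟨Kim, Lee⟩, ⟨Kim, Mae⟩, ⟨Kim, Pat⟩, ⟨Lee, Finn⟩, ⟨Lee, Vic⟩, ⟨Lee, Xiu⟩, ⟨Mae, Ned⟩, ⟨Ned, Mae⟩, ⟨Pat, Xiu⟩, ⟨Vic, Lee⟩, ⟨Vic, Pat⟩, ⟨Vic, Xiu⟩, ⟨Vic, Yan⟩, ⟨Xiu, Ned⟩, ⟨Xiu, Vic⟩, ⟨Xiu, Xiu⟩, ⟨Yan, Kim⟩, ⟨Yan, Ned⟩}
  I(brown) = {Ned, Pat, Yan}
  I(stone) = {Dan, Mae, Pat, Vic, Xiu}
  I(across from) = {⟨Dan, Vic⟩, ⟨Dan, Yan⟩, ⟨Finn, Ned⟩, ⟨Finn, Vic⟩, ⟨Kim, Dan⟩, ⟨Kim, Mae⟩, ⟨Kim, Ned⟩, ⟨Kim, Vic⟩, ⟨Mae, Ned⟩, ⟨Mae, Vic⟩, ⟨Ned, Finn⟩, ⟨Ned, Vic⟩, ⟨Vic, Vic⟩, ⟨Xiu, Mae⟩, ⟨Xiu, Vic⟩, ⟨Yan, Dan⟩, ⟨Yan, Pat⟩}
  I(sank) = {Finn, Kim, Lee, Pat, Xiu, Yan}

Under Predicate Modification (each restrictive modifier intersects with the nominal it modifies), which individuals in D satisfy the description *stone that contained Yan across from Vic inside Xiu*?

⟦that contained Yan⟧ = {x : ⟨x, Yan⟩ ∈ ⟦contained⟧} = {Dan, Lee, Pat, Vic, Xiu, Yan}
⟦across from Vic⟧ = {x : ⟨x, Vic⟩ ∈ ⟦across from⟧} = {Dan, Finn, Kim, Mae, Ned, Vic, Xiu}
⟦inside Xiu⟧ = {x : ⟨x, Xiu⟩ ∈ ⟦inside⟧} = {Dan, Finn, Lee, Pat, Vic, Xiu}
⟦stone⟧ = {Dan, Mae, Pat, Vic, Xiu}
… ∩ ⟦that contained Yan⟧ = {Dan, Mae, Pat, Vic, Xiu} ∩ {Dan, Lee, Pat, Vic, Xiu, Yan} = {Dan, Pat, Vic, Xiu}
… ∩ ⟦across from Vic⟧ = {Dan, Pat, Vic, Xiu} ∩ {Dan, Finn, Kim, Mae, Ned, Vic, Xiu} = {Dan, Vic, Xiu}
… ∩ ⟦inside Xiu⟧ = {Dan, Vic, Xiu} ∩ {Dan, Finn, Lee, Pat, Vic, Xiu} = {Dan, Vic, Xiu}
So ⟦stone that contained Yan across from Vic inside Xiu⟧ = {Dan, Vic, Xiu}.

{Dan, Vic, Xiu}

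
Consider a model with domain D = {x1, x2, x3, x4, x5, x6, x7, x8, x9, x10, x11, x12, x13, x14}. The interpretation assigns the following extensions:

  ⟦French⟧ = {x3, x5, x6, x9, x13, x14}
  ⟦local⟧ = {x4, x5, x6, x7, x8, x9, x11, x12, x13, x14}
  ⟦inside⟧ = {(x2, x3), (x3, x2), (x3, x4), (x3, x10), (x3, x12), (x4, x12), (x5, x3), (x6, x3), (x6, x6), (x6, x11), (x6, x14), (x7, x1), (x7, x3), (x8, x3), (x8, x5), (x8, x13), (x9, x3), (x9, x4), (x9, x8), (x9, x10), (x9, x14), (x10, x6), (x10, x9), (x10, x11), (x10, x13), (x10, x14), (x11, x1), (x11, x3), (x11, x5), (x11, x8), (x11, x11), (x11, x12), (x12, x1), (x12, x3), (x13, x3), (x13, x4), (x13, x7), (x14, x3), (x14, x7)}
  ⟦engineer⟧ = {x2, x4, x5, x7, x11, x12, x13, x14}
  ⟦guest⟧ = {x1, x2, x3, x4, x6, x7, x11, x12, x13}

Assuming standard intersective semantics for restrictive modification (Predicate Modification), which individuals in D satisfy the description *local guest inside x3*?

⟦inside x3⟧ = {x : ⟨x, x3⟩ ∈ ⟦inside⟧} = {x2, x5, x6, x7, x8, x9, x11, x12, x13, x14}
⟦guest⟧ = {x1, x2, x3, x4, x6, x7, x11, x12, x13}
… ∩ ⟦inside x3⟧ = {x1, x2, x3, x4, x6, x7, x11, x12, x13} ∩ {x2, x5, x6, x7, x8, x9, x11, x12, x13, x14} = {x2, x6, x7, x11, x12, x13}
… ∩ ⟦local⟧ = {x2, x6, x7, x11, x12, x13} ∩ {x4, x5, x6, x7, x8, x9, x11, x12, x13, x14} = {x6, x7, x11, x12, x13}
So ⟦local guest inside x3⟧ = {x6, x7, x11, x12, x13}.

{x6, x7, x11, x12, x13}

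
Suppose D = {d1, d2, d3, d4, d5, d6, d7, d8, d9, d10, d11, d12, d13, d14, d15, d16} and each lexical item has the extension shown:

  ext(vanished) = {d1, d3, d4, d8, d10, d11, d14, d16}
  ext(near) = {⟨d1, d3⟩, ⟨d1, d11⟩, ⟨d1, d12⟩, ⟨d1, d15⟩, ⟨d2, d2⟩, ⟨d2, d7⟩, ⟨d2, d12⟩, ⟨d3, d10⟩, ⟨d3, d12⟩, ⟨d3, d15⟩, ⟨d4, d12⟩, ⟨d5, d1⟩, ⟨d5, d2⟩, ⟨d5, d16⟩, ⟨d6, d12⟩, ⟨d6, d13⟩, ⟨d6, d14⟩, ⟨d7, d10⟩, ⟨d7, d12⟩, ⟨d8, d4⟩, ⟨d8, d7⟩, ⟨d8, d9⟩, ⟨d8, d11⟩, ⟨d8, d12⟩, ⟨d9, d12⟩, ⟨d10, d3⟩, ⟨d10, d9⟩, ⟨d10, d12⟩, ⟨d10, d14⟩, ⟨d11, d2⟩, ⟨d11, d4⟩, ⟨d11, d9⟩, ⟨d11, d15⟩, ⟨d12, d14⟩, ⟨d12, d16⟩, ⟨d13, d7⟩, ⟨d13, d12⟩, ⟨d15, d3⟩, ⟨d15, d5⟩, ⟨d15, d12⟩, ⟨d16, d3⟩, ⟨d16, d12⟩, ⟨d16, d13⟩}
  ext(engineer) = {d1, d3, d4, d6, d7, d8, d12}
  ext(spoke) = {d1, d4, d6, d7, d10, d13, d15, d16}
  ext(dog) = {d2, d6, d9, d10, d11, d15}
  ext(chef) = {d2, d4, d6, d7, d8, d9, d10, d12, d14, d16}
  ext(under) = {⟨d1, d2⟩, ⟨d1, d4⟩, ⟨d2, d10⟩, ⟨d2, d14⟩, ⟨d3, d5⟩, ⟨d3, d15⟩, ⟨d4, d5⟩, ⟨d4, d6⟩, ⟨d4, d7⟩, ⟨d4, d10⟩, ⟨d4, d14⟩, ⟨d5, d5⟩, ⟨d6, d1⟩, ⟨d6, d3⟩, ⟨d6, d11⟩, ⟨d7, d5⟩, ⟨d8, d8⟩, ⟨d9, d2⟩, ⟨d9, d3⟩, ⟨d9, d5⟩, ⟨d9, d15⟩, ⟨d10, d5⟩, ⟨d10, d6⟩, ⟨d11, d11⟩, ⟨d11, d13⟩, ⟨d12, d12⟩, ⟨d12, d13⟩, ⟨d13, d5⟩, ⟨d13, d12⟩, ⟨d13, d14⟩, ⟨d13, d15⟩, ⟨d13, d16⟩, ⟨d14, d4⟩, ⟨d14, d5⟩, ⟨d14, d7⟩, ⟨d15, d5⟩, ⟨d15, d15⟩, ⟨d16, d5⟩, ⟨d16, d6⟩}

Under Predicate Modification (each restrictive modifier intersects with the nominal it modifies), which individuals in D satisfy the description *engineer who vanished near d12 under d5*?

{d3, d4}

⟦who vanished⟧ = ⟦vanished⟧ = {d1, d3, d4, d8, d10, d11, d14, d16}
⟦near d12⟧ = {x : ⟨x, d12⟩ ∈ ⟦near⟧} = {d1, d2, d3, d4, d6, d7, d8, d9, d10, d13, d15, d16}
⟦under d5⟧ = {x : ⟨x, d5⟩ ∈ ⟦under⟧} = {d3, d4, d5, d7, d9, d10, d13, d14, d15, d16}
⟦engineer⟧ = {d1, d3, d4, d6, d7, d8, d12}
… ∩ ⟦who vanished⟧ = {d1, d3, d4, d6, d7, d8, d12} ∩ {d1, d3, d4, d8, d10, d11, d14, d16} = {d1, d3, d4, d8}
… ∩ ⟦near d12⟧ = {d1, d3, d4, d8} ∩ {d1, d2, d3, d4, d6, d7, d8, d9, d10, d13, d15, d16} = {d1, d3, d4, d8}
… ∩ ⟦under d5⟧ = {d1, d3, d4, d8} ∩ {d3, d4, d5, d7, d9, d10, d13, d14, d15, d16} = {d3, d4}
So ⟦engineer who vanished near d12 under d5⟧ = {d3, d4}.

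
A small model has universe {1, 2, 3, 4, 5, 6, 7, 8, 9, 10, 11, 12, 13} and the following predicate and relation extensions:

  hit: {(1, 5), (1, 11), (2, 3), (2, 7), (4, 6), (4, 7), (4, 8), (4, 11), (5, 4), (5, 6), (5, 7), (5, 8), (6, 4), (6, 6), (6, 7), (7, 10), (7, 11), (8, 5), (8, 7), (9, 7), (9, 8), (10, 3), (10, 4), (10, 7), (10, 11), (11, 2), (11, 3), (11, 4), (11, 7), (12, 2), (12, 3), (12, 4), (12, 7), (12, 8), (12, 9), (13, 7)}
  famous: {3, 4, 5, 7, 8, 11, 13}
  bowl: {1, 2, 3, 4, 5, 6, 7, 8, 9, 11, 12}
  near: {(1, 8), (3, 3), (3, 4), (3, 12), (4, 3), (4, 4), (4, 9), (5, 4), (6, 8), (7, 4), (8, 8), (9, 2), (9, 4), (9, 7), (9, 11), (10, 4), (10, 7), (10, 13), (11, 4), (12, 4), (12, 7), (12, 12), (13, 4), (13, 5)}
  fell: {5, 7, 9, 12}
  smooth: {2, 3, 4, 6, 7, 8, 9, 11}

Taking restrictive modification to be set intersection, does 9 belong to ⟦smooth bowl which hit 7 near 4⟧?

yes

⟦which hit 7⟧ = {x : ⟨x, 7⟩ ∈ ⟦hit⟧} = {2, 4, 5, 6, 8, 9, 10, 11, 12, 13}
⟦near 4⟧ = {x : ⟨x, 4⟩ ∈ ⟦near⟧} = {3, 4, 5, 7, 9, 10, 11, 12, 13}
⟦bowl⟧ = {1, 2, 3, 4, 5, 6, 7, 8, 9, 11, 12}
… ∩ ⟦which hit 7⟧ = {1, 2, 3, 4, 5, 6, 7, 8, 9, 11, 12} ∩ {2, 4, 5, 6, 8, 9, 10, 11, 12, 13} = {2, 4, 5, 6, 8, 9, 11, 12}
… ∩ ⟦near 4⟧ = {2, 4, 5, 6, 8, 9, 11, 12} ∩ {3, 4, 5, 7, 9, 10, 11, 12, 13} = {4, 5, 9, 11, 12}
… ∩ ⟦smooth⟧ = {4, 5, 9, 11, 12} ∩ {2, 3, 4, 6, 7, 8, 9, 11} = {4, 9, 11}
⟦smooth bowl which hit 7 near 4⟧ = {4, 9, 11}; 9 ∈ this set.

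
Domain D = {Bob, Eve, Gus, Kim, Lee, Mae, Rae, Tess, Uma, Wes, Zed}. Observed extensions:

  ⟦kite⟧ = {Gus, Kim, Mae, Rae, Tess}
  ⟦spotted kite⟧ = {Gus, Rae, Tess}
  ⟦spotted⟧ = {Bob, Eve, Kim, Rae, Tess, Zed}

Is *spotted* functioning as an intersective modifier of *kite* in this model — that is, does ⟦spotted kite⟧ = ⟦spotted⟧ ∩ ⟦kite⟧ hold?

no

⟦spotted⟧ ∩ ⟦kite⟧ = {Bob, Eve, Kim, Rae, Tess, Zed} ∩ {Gus, Kim, Mae, Rae, Tess} = {Kim, Rae, Tess}
Observed ⟦spotted kite⟧ = {Gus, Rae, Tess}.
These differ, so the modifier is not intersective in this model.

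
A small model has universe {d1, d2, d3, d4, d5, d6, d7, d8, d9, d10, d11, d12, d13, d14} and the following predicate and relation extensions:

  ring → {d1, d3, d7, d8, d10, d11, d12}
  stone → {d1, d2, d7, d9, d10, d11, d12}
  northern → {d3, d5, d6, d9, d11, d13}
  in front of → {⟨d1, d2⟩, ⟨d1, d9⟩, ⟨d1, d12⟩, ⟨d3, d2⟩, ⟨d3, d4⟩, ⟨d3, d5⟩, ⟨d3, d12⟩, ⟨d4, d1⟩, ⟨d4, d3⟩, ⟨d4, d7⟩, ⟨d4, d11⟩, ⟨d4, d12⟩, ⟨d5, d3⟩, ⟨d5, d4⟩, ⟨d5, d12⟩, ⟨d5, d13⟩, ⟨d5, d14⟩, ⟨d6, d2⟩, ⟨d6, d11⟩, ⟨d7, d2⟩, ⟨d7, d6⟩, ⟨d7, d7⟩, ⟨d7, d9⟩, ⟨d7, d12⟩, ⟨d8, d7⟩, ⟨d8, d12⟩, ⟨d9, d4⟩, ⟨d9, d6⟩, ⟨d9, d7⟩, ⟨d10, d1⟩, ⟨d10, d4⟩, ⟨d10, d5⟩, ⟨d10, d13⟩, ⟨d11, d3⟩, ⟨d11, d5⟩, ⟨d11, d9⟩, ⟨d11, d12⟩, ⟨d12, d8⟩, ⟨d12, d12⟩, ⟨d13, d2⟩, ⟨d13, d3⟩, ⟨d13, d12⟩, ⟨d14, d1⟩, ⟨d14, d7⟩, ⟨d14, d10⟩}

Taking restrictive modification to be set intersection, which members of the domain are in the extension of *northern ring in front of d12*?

{d3, d11}

⟦in front of d12⟧ = {x : ⟨x, d12⟩ ∈ ⟦in front of⟧} = {d1, d3, d4, d5, d7, d8, d11, d12, d13}
⟦ring⟧ = {d1, d3, d7, d8, d10, d11, d12}
… ∩ ⟦in front of d12⟧ = {d1, d3, d7, d8, d10, d11, d12} ∩ {d1, d3, d4, d5, d7, d8, d11, d12, d13} = {d1, d3, d7, d8, d11, d12}
… ∩ ⟦northern⟧ = {d1, d3, d7, d8, d11, d12} ∩ {d3, d5, d6, d9, d11, d13} = {d3, d11}
So ⟦northern ring in front of d12⟧ = {d3, d11}.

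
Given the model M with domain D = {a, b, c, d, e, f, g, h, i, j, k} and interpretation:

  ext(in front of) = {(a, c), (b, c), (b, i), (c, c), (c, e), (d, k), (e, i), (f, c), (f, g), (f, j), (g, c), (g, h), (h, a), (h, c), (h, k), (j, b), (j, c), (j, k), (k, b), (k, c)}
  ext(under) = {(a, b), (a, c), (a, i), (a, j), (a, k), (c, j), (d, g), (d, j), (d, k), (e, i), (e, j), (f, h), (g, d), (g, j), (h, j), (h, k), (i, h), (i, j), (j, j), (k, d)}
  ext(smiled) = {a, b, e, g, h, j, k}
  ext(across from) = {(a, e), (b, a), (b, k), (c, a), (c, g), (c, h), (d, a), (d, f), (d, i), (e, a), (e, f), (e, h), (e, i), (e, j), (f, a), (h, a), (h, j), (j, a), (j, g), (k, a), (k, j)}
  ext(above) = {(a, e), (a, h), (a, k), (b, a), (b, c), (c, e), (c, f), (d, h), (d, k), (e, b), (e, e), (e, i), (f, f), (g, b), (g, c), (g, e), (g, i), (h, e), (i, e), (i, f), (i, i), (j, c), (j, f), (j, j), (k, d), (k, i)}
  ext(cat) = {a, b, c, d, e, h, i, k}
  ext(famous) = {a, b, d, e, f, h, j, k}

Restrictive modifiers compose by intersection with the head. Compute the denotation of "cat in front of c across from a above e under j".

{c, h}

⟦in front of c⟧ = {x : ⟨x, c⟩ ∈ ⟦in front of⟧} = {a, b, c, f, g, h, j, k}
⟦across from a⟧ = {x : ⟨x, a⟩ ∈ ⟦across from⟧} = {b, c, d, e, f, h, j, k}
⟦above e⟧ = {x : ⟨x, e⟩ ∈ ⟦above⟧} = {a, c, e, g, h, i}
⟦under j⟧ = {x : ⟨x, j⟩ ∈ ⟦under⟧} = {a, c, d, e, g, h, i, j}
⟦cat⟧ = {a, b, c, d, e, h, i, k}
… ∩ ⟦in front of c⟧ = {a, b, c, d, e, h, i, k} ∩ {a, b, c, f, g, h, j, k} = {a, b, c, h, k}
… ∩ ⟦across from a⟧ = {a, b, c, h, k} ∩ {b, c, d, e, f, h, j, k} = {b, c, h, k}
… ∩ ⟦above e⟧ = {b, c, h, k} ∩ {a, c, e, g, h, i} = {c, h}
… ∩ ⟦under j⟧ = {c, h} ∩ {a, c, d, e, g, h, i, j} = {c, h}
So ⟦cat in front of c across from a above e under j⟧ = {c, h}.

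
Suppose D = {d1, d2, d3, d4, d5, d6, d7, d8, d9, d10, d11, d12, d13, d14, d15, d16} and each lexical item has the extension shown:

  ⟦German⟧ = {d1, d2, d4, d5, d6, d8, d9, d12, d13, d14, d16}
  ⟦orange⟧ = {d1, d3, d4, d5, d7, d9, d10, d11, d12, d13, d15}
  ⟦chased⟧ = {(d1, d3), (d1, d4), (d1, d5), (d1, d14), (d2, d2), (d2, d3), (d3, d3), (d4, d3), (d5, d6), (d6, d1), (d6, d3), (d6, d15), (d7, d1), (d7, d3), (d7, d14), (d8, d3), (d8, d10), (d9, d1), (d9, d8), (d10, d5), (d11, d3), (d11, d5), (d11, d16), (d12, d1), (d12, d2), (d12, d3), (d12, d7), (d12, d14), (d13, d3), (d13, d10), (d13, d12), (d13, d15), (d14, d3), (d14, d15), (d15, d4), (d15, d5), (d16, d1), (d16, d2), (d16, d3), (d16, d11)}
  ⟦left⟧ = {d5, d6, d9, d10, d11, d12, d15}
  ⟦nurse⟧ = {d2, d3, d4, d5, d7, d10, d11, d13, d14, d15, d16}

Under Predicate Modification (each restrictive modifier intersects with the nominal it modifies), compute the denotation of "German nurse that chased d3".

⟦that chased d3⟧ = {x : ⟨x, d3⟩ ∈ ⟦chased⟧} = {d1, d2, d3, d4, d6, d7, d8, d11, d12, d13, d14, d16}
⟦nurse⟧ = {d2, d3, d4, d5, d7, d10, d11, d13, d14, d15, d16}
… ∩ ⟦that chased d3⟧ = {d2, d3, d4, d5, d7, d10, d11, d13, d14, d15, d16} ∩ {d1, d2, d3, d4, d6, d7, d8, d11, d12, d13, d14, d16} = {d2, d3, d4, d7, d11, d13, d14, d16}
… ∩ ⟦German⟧ = {d2, d3, d4, d7, d11, d13, d14, d16} ∩ {d1, d2, d4, d5, d6, d8, d9, d12, d13, d14, d16} = {d2, d4, d13, d14, d16}
So ⟦German nurse that chased d3⟧ = {d2, d4, d13, d14, d16}.

{d2, d4, d13, d14, d16}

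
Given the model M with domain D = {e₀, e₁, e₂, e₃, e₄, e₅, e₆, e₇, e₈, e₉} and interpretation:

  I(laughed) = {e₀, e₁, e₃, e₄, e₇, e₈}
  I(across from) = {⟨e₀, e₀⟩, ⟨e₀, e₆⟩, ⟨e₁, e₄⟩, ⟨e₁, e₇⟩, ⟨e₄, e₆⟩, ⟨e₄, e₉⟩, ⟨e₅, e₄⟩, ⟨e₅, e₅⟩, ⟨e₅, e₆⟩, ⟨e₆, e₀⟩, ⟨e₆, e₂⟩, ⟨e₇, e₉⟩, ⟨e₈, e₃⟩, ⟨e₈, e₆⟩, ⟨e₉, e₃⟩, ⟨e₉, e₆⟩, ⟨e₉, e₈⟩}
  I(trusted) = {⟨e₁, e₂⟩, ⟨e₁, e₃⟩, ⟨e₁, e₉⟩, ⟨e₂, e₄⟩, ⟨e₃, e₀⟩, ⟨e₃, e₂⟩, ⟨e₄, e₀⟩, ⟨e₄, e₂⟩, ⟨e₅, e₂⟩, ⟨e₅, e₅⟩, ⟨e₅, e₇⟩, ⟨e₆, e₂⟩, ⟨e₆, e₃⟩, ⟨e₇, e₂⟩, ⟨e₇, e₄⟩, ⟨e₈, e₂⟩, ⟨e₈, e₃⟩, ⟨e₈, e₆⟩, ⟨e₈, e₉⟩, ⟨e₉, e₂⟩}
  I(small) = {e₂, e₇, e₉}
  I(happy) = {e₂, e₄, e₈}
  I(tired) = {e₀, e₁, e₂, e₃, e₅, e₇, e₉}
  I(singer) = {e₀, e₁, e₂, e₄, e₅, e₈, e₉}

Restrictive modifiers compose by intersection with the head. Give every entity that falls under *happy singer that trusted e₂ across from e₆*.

⟦that trusted e₂⟧ = {x : ⟨x, e₂⟩ ∈ ⟦trusted⟧} = {e₁, e₃, e₄, e₅, e₆, e₇, e₈, e₉}
⟦across from e₆⟧ = {x : ⟨x, e₆⟩ ∈ ⟦across from⟧} = {e₀, e₄, e₅, e₈, e₉}
⟦singer⟧ = {e₀, e₁, e₂, e₄, e₅, e₈, e₉}
… ∩ ⟦that trusted e₂⟧ = {e₀, e₁, e₂, e₄, e₅, e₈, e₉} ∩ {e₁, e₃, e₄, e₅, e₆, e₇, e₈, e₉} = {e₁, e₄, e₅, e₈, e₉}
… ∩ ⟦across from e₆⟧ = {e₁, e₄, e₅, e₈, e₉} ∩ {e₀, e₄, e₅, e₈, e₉} = {e₄, e₅, e₈, e₉}
… ∩ ⟦happy⟧ = {e₄, e₅, e₈, e₉} ∩ {e₂, e₄, e₈} = {e₄, e₈}
So ⟦happy singer that trusted e₂ across from e₆⟧ = {e₄, e₈}.

{e₄, e₈}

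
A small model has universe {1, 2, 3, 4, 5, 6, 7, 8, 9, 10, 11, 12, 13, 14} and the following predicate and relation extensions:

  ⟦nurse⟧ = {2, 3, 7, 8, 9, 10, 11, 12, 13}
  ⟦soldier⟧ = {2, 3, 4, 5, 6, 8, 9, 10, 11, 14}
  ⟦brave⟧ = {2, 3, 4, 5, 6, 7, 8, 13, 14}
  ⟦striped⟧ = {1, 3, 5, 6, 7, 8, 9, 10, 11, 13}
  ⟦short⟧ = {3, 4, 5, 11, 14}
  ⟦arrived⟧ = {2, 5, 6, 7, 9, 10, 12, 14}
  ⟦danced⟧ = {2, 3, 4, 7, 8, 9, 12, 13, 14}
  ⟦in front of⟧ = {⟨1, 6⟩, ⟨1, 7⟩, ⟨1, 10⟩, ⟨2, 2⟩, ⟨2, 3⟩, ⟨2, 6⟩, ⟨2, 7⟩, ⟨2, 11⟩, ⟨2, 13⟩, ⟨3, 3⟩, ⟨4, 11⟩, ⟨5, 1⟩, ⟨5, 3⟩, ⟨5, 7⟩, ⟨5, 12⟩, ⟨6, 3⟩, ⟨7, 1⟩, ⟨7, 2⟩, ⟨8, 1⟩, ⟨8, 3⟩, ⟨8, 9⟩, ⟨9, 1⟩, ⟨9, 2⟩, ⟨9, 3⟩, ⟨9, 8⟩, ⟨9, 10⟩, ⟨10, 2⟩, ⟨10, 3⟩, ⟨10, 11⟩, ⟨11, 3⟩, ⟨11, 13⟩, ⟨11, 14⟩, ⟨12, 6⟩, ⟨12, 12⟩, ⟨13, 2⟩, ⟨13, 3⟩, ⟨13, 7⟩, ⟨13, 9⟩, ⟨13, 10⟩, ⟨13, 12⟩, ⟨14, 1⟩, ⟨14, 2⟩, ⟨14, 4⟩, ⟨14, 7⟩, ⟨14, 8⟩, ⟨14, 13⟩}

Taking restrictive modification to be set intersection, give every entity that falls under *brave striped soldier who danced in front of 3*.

⟦who danced⟧ = ⟦danced⟧ = {2, 3, 4, 7, 8, 9, 12, 13, 14}
⟦in front of 3⟧ = {x : ⟨x, 3⟩ ∈ ⟦in front of⟧} = {2, 3, 5, 6, 8, 9, 10, 11, 13}
⟦soldier⟧ = {2, 3, 4, 5, 6, 8, 9, 10, 11, 14}
… ∩ ⟦who danced⟧ = {2, 3, 4, 5, 6, 8, 9, 10, 11, 14} ∩ {2, 3, 4, 7, 8, 9, 12, 13, 14} = {2, 3, 4, 8, 9, 14}
… ∩ ⟦in front of 3⟧ = {2, 3, 4, 8, 9, 14} ∩ {2, 3, 5, 6, 8, 9, 10, 11, 13} = {2, 3, 8, 9}
… ∩ ⟦brave⟧ = {2, 3, 8, 9} ∩ {2, 3, 4, 5, 6, 7, 8, 13, 14} = {2, 3, 8}
… ∩ ⟦striped⟧ = {2, 3, 8} ∩ {1, 3, 5, 6, 7, 8, 9, 10, 11, 13} = {3, 8}
So ⟦brave striped soldier who danced in front of 3⟧ = {3, 8}.

{3, 8}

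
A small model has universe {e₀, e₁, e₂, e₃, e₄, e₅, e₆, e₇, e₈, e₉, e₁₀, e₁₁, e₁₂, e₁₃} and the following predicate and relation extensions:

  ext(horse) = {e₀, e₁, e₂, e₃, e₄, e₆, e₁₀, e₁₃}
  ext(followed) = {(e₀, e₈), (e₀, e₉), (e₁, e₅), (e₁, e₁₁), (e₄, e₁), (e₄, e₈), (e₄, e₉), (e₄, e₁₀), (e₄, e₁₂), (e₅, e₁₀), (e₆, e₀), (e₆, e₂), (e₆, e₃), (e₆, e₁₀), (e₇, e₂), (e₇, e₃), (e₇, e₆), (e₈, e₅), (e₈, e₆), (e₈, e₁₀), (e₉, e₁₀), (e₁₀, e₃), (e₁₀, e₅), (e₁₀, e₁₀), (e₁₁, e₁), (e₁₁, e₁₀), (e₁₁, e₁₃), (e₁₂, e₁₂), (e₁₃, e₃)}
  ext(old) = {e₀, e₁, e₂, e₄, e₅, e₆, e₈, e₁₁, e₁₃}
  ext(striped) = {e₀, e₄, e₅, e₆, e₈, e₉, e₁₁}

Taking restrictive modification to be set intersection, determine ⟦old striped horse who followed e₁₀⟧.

⟦who followed e₁₀⟧ = {x : ⟨x, e₁₀⟩ ∈ ⟦followed⟧} = {e₄, e₅, e₆, e₈, e₉, e₁₀, e₁₁}
⟦horse⟧ = {e₀, e₁, e₂, e₃, e₄, e₆, e₁₀, e₁₃}
… ∩ ⟦who followed e₁₀⟧ = {e₀, e₁, e₂, e₃, e₄, e₆, e₁₀, e₁₃} ∩ {e₄, e₅, e₆, e₈, e₉, e₁₀, e₁₁} = {e₄, e₆, e₁₀}
… ∩ ⟦old⟧ = {e₄, e₆, e₁₀} ∩ {e₀, e₁, e₂, e₄, e₅, e₆, e₈, e₁₁, e₁₃} = {e₄, e₆}
… ∩ ⟦striped⟧ = {e₄, e₆} ∩ {e₀, e₄, e₅, e₆, e₈, e₉, e₁₁} = {e₄, e₆}
So ⟦old striped horse who followed e₁₀⟧ = {e₄, e₆}.

{e₄, e₆}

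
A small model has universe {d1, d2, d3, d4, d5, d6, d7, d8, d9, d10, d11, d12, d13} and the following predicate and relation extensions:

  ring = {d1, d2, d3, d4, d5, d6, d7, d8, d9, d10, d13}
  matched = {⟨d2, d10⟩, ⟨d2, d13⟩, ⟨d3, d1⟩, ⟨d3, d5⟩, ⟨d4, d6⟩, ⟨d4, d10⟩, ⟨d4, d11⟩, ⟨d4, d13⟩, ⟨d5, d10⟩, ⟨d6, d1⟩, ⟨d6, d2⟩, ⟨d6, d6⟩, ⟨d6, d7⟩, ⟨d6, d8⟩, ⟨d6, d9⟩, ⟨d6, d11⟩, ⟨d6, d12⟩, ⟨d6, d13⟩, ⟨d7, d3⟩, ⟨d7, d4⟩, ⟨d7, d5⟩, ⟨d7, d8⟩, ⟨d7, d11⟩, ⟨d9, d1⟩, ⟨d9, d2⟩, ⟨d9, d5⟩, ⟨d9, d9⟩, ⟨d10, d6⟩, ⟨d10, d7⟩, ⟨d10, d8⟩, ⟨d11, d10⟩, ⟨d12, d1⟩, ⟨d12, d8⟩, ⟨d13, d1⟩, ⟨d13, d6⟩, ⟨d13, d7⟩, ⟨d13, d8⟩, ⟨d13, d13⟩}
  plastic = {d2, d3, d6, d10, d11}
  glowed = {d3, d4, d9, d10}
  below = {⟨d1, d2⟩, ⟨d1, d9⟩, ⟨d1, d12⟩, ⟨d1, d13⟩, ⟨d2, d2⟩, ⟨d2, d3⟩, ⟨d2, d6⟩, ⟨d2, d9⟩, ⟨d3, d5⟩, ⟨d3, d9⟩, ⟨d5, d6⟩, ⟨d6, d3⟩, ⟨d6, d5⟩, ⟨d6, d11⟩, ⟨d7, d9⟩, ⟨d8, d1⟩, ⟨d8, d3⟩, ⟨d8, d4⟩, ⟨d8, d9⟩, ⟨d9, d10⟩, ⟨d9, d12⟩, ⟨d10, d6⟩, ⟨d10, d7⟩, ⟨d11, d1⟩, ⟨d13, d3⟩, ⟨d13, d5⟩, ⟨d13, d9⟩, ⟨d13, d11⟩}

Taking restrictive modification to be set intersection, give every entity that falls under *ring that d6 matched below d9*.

{d1, d2, d7, d8, d13}

⟦that d6 matched⟧ = {x : ⟨d6, x⟩ ∈ ⟦matched⟧} = {d1, d2, d6, d7, d8, d9, d11, d12, d13}
⟦below d9⟧ = {x : ⟨x, d9⟩ ∈ ⟦below⟧} = {d1, d2, d3, d7, d8, d13}
⟦ring⟧ = {d1, d2, d3, d4, d5, d6, d7, d8, d9, d10, d13}
… ∩ ⟦that d6 matched⟧ = {d1, d2, d3, d4, d5, d6, d7, d8, d9, d10, d13} ∩ {d1, d2, d6, d7, d8, d9, d11, d12, d13} = {d1, d2, d6, d7, d8, d9, d13}
… ∩ ⟦below d9⟧ = {d1, d2, d6, d7, d8, d9, d13} ∩ {d1, d2, d3, d7, d8, d13} = {d1, d2, d7, d8, d13}
So ⟦ring that d6 matched below d9⟧ = {d1, d2, d7, d8, d13}.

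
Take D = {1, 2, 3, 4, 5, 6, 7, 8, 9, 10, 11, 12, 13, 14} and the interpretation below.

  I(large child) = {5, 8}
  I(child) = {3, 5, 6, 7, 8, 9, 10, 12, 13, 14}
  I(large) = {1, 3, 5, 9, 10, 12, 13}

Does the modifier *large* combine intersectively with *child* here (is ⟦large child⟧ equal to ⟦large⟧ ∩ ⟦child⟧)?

⟦large⟧ ∩ ⟦child⟧ = {1, 3, 5, 9, 10, 12, 13} ∩ {3, 5, 6, 7, 8, 9, 10, 12, 13, 14} = {3, 5, 9, 10, 12, 13}
Observed ⟦large child⟧ = {5, 8}.
These differ, so the modifier is not intersective in this model.

no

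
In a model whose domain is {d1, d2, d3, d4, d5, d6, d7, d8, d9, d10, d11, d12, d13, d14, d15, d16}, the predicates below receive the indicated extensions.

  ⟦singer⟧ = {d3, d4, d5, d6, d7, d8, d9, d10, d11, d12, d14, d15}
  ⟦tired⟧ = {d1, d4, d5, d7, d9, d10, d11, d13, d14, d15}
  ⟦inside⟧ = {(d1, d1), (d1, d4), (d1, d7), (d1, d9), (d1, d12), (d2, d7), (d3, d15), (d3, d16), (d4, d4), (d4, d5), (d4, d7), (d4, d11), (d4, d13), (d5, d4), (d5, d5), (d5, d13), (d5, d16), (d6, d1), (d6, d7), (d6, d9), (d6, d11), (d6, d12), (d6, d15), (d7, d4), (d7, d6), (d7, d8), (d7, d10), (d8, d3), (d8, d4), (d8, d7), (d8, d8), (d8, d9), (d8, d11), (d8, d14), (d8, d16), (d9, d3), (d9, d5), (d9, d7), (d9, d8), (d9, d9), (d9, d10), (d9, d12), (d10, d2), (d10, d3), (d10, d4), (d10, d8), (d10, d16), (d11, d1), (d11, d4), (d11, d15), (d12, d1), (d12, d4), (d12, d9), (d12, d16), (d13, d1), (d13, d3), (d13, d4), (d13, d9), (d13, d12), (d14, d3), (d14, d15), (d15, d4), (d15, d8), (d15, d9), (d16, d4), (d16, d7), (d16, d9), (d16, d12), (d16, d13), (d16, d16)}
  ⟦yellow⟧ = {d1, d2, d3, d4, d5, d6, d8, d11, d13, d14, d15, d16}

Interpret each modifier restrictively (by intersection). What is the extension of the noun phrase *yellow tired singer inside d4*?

{d4, d5, d11, d15}

⟦inside d4⟧ = {x : ⟨x, d4⟩ ∈ ⟦inside⟧} = {d1, d4, d5, d7, d8, d10, d11, d12, d13, d15, d16}
⟦singer⟧ = {d3, d4, d5, d6, d7, d8, d9, d10, d11, d12, d14, d15}
… ∩ ⟦inside d4⟧ = {d3, d4, d5, d6, d7, d8, d9, d10, d11, d12, d14, d15} ∩ {d1, d4, d5, d7, d8, d10, d11, d12, d13, d15, d16} = {d4, d5, d7, d8, d10, d11, d12, d15}
… ∩ ⟦yellow⟧ = {d4, d5, d7, d8, d10, d11, d12, d15} ∩ {d1, d2, d3, d4, d5, d6, d8, d11, d13, d14, d15, d16} = {d4, d5, d8, d11, d15}
… ∩ ⟦tired⟧ = {d4, d5, d8, d11, d15} ∩ {d1, d4, d5, d7, d9, d10, d11, d13, d14, d15} = {d4, d5, d11, d15}
So ⟦yellow tired singer inside d4⟧ = {d4, d5, d11, d15}.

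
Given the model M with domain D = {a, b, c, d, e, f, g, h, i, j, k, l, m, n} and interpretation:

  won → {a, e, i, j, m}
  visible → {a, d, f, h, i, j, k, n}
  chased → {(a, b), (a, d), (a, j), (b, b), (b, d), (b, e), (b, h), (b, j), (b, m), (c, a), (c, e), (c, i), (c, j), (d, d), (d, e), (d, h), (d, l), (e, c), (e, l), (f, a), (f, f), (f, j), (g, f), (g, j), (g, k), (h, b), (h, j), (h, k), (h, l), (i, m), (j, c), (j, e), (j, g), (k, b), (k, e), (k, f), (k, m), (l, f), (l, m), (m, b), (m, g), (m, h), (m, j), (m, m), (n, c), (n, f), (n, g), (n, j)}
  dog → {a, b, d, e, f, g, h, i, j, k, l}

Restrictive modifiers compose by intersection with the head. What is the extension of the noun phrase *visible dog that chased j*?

⟦that chased j⟧ = {x : ⟨x, j⟩ ∈ ⟦chased⟧} = {a, b, c, f, g, h, m, n}
⟦dog⟧ = {a, b, d, e, f, g, h, i, j, k, l}
… ∩ ⟦that chased j⟧ = {a, b, d, e, f, g, h, i, j, k, l} ∩ {a, b, c, f, g, h, m, n} = {a, b, f, g, h}
… ∩ ⟦visible⟧ = {a, b, f, g, h} ∩ {a, d, f, h, i, j, k, n} = {a, f, h}
So ⟦visible dog that chased j⟧ = {a, f, h}.

{a, f, h}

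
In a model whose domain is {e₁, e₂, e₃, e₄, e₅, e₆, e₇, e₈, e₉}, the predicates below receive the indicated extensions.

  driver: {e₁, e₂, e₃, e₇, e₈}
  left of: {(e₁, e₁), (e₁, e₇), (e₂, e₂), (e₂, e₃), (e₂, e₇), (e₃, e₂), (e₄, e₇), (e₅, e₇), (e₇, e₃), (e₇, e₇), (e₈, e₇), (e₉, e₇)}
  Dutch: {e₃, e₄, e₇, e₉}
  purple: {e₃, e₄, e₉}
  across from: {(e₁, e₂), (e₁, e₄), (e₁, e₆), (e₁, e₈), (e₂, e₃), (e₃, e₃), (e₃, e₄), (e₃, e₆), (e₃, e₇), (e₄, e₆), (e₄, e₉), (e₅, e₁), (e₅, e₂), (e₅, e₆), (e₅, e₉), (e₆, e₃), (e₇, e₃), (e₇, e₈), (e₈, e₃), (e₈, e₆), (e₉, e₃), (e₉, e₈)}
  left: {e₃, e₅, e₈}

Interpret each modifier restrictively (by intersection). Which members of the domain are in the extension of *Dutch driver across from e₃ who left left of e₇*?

⟦across from e₃⟧ = {x : ⟨x, e₃⟩ ∈ ⟦across from⟧} = {e₂, e₃, e₆, e₇, e₈, e₉}
⟦who left⟧ = ⟦left⟧ = {e₃, e₅, e₈}
⟦left of e₇⟧ = {x : ⟨x, e₇⟩ ∈ ⟦left of⟧} = {e₁, e₂, e₄, e₅, e₇, e₈, e₉}
⟦driver⟧ = {e₁, e₂, e₃, e₇, e₈}
… ∩ ⟦across from e₃⟧ = {e₁, e₂, e₃, e₇, e₈} ∩ {e₂, e₃, e₆, e₇, e₈, e₉} = {e₂, e₃, e₇, e₈}
… ∩ ⟦who left⟧ = {e₂, e₃, e₇, e₈} ∩ {e₃, e₅, e₈} = {e₃, e₈}
… ∩ ⟦left of e₇⟧ = {e₃, e₈} ∩ {e₁, e₂, e₄, e₅, e₇, e₈, e₉} = {e₈}
… ∩ ⟦Dutch⟧ = {e₈} ∩ {e₃, e₄, e₇, e₉} = ∅
So ⟦Dutch driver across from e₃ who left left of e₇⟧ = {}.

{}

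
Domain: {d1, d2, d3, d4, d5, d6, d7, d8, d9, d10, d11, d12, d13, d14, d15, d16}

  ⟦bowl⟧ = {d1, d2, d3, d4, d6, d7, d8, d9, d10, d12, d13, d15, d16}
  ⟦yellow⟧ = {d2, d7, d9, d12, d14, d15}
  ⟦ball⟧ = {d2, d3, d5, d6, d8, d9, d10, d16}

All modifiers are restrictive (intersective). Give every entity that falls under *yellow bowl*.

⟦bowl⟧ = {d1, d2, d3, d4, d6, d7, d8, d9, d10, d12, d13, d15, d16}
… ∩ ⟦yellow⟧ = {d1, d2, d3, d4, d6, d7, d8, d9, d10, d12, d13, d15, d16} ∩ {d2, d7, d9, d12, d14, d15} = {d2, d7, d9, d12, d15}
So ⟦yellow bowl⟧ = {d2, d7, d9, d12, d15}.

{d2, d7, d9, d12, d15}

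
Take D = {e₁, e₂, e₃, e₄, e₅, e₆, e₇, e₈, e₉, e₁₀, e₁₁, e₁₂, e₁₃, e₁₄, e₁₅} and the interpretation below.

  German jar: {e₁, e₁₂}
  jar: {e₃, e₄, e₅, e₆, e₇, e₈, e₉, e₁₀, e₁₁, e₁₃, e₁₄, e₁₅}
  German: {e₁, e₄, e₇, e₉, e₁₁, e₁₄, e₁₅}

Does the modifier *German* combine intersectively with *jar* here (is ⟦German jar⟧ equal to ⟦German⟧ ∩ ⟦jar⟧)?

no

⟦German⟧ ∩ ⟦jar⟧ = {e₁, e₄, e₇, e₉, e₁₁, e₁₄, e₁₅} ∩ {e₃, e₄, e₅, e₆, e₇, e₈, e₉, e₁₀, e₁₁, e₁₃, e₁₄, e₁₅} = {e₄, e₇, e₉, e₁₁, e₁₄, e₁₅}
Observed ⟦German jar⟧ = {e₁, e₁₂}.
These differ, so the modifier is not intersective in this model.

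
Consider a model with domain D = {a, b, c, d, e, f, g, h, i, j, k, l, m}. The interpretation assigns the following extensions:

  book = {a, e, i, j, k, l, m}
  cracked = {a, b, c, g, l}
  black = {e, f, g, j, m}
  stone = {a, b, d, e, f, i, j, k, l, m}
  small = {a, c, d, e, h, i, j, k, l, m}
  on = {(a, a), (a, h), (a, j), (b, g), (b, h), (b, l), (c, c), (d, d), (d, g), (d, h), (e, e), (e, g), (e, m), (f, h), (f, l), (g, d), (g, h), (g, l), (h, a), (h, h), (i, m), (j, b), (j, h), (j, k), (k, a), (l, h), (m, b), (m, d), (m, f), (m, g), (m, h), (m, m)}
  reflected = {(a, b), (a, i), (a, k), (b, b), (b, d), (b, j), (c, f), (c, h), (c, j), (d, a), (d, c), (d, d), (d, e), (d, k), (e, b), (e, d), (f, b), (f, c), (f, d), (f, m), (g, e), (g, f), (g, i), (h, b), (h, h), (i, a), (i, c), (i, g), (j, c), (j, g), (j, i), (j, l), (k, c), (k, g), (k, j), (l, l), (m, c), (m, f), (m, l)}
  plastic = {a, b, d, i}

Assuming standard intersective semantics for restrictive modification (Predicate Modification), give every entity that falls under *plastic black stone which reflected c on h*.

{ }

⟦which reflected c⟧ = {x : ⟨x, c⟩ ∈ ⟦reflected⟧} = {d, f, i, j, k, m}
⟦on h⟧ = {x : ⟨x, h⟩ ∈ ⟦on⟧} = {a, b, d, f, g, h, j, l, m}
⟦stone⟧ = {a, b, d, e, f, i, j, k, l, m}
… ∩ ⟦which reflected c⟧ = {a, b, d, e, f, i, j, k, l, m} ∩ {d, f, i, j, k, m} = {d, f, i, j, k, m}
… ∩ ⟦on h⟧ = {d, f, i, j, k, m} ∩ {a, b, d, f, g, h, j, l, m} = {d, f, j, m}
… ∩ ⟦plastic⟧ = {d, f, j, m} ∩ {a, b, d, i} = {d}
… ∩ ⟦black⟧ = {d} ∩ {e, f, g, j, m} = ∅
So ⟦plastic black stone which reflected c on h⟧ = { }.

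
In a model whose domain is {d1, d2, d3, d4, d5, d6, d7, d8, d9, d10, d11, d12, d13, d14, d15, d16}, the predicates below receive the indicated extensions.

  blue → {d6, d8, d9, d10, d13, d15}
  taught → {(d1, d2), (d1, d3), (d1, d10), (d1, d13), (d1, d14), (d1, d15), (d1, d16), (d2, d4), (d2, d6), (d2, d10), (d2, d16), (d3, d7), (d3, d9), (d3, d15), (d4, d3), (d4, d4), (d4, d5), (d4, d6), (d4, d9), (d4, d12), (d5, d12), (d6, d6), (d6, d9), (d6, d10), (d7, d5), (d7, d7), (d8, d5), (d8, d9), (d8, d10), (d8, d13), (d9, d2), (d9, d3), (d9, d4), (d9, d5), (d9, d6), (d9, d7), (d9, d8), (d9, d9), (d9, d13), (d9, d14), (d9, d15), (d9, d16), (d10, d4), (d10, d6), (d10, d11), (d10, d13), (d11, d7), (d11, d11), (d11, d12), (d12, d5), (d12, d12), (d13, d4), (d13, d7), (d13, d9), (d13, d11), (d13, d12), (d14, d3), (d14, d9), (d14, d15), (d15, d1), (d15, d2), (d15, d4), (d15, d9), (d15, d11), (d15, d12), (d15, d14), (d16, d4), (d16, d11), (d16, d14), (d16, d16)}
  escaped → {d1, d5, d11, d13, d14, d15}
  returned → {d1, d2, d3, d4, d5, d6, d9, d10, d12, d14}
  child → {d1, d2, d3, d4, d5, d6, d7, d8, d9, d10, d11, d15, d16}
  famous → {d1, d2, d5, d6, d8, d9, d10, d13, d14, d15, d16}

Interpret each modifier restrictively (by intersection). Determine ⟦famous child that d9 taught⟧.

⟦that d9 taught⟧ = {x : ⟨d9, x⟩ ∈ ⟦taught⟧} = {d2, d3, d4, d5, d6, d7, d8, d9, d13, d14, d15, d16}
⟦child⟧ = {d1, d2, d3, d4, d5, d6, d7, d8, d9, d10, d11, d15, d16}
… ∩ ⟦that d9 taught⟧ = {d1, d2, d3, d4, d5, d6, d7, d8, d9, d10, d11, d15, d16} ∩ {d2, d3, d4, d5, d6, d7, d8, d9, d13, d14, d15, d16} = {d2, d3, d4, d5, d6, d7, d8, d9, d15, d16}
… ∩ ⟦famous⟧ = {d2, d3, d4, d5, d6, d7, d8, d9, d15, d16} ∩ {d1, d2, d5, d6, d8, d9, d10, d13, d14, d15, d16} = {d2, d5, d6, d8, d9, d15, d16}
So ⟦famous child that d9 taught⟧ = {d2, d5, d6, d8, d9, d15, d16}.

{d2, d5, d6, d8, d9, d15, d16}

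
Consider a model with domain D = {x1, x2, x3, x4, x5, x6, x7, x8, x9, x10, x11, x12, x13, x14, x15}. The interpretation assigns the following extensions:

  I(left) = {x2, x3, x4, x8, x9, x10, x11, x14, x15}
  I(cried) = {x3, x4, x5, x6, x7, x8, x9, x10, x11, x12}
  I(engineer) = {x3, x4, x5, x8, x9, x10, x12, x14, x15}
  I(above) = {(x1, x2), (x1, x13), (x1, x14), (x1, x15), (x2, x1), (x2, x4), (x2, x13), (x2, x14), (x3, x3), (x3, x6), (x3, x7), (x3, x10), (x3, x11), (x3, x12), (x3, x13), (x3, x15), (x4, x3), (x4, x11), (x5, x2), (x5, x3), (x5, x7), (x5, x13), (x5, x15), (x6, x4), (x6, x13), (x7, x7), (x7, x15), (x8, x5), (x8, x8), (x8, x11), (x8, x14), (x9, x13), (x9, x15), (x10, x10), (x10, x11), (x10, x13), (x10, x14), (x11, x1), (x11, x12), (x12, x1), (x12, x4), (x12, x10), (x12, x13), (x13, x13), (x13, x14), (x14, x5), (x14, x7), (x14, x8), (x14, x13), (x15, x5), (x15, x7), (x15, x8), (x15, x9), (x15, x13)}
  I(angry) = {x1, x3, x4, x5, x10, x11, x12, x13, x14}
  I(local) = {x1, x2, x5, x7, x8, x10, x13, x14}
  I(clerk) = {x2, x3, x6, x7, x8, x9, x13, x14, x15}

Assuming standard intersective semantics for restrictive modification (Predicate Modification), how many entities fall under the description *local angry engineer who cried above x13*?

2

⟦who cried⟧ = ⟦cried⟧ = {x3, x4, x5, x6, x7, x8, x9, x10, x11, x12}
⟦above x13⟧ = {x : ⟨x, x13⟩ ∈ ⟦above⟧} = {x1, x2, x3, x5, x6, x9, x10, x12, x13, x14, x15}
⟦engineer⟧ = {x3, x4, x5, x8, x9, x10, x12, x14, x15}
… ∩ ⟦who cried⟧ = {x3, x4, x5, x8, x9, x10, x12, x14, x15} ∩ {x3, x4, x5, x6, x7, x8, x9, x10, x11, x12} = {x3, x4, x5, x8, x9, x10, x12}
… ∩ ⟦above x13⟧ = {x3, x4, x5, x8, x9, x10, x12} ∩ {x1, x2, x3, x5, x6, x9, x10, x12, x13, x14, x15} = {x3, x5, x9, x10, x12}
… ∩ ⟦local⟧ = {x3, x5, x9, x10, x12} ∩ {x1, x2, x5, x7, x8, x10, x13, x14} = {x5, x10}
… ∩ ⟦angry⟧ = {x5, x10} ∩ {x1, x3, x4, x5, x10, x11, x12, x13, x14} = {x5, x10}
⟦local angry engineer who cried above x13⟧ = {x5, x10}, so the cardinality is 2.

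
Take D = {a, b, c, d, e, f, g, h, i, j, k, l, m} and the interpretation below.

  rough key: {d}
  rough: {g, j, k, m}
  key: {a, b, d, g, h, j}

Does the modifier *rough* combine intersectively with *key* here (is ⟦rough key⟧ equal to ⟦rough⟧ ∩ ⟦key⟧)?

⟦rough⟧ ∩ ⟦key⟧ = {g, j, k, m} ∩ {a, b, d, g, h, j} = {g, j}
Observed ⟦rough key⟧ = {d}.
These differ, so the modifier is not intersective in this model.

no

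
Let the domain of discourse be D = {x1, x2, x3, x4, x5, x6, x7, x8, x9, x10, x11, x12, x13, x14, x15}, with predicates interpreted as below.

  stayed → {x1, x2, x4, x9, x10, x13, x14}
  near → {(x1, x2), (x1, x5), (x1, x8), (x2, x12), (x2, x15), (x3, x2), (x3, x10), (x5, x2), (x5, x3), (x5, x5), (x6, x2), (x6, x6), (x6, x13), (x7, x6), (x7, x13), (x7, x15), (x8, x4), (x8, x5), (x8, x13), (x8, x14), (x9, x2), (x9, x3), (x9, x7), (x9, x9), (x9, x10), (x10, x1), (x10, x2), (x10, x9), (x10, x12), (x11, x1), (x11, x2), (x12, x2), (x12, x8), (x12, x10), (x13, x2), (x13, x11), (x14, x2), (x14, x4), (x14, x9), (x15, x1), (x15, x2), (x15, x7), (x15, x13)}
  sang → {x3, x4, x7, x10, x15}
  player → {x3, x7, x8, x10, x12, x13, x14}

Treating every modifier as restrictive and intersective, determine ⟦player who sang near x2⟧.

⟦who sang⟧ = ⟦sang⟧ = {x3, x4, x7, x10, x15}
⟦near x2⟧ = {x : ⟨x, x2⟩ ∈ ⟦near⟧} = {x1, x3, x5, x6, x9, x10, x11, x12, x13, x14, x15}
⟦player⟧ = {x3, x7, x8, x10, x12, x13, x14}
… ∩ ⟦who sang⟧ = {x3, x7, x8, x10, x12, x13, x14} ∩ {x3, x4, x7, x10, x15} = {x3, x7, x10}
… ∩ ⟦near x2⟧ = {x3, x7, x10} ∩ {x1, x3, x5, x6, x9, x10, x11, x12, x13, x14, x15} = {x3, x10}
So ⟦player who sang near x2⟧ = {x3, x10}.

{x3, x10}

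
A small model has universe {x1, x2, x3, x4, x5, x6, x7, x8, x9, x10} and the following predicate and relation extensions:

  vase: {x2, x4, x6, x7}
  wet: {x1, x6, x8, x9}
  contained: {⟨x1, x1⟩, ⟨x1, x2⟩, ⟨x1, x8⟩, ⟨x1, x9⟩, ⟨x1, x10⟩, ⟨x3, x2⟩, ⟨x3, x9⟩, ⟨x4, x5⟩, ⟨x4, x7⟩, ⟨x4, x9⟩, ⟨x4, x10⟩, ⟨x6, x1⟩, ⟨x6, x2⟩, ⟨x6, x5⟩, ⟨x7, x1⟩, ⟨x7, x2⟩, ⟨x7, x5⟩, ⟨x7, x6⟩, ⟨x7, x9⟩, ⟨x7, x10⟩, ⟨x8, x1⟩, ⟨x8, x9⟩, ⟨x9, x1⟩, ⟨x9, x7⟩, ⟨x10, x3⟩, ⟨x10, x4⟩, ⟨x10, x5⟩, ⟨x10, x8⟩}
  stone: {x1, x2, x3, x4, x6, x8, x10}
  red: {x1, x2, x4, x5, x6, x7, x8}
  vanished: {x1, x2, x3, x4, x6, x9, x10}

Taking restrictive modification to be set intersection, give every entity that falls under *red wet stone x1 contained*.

{x1, x8}

⟦x1 contained⟧ = {x : ⟨x1, x⟩ ∈ ⟦contained⟧} = {x1, x2, x8, x9, x10}
⟦stone⟧ = {x1, x2, x3, x4, x6, x8, x10}
… ∩ ⟦x1 contained⟧ = {x1, x2, x3, x4, x6, x8, x10} ∩ {x1, x2, x8, x9, x10} = {x1, x2, x8, x10}
… ∩ ⟦red⟧ = {x1, x2, x8, x10} ∩ {x1, x2, x4, x5, x6, x7, x8} = {x1, x2, x8}
… ∩ ⟦wet⟧ = {x1, x2, x8} ∩ {x1, x6, x8, x9} = {x1, x8}
So ⟦red wet stone x1 contained⟧ = {x1, x8}.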